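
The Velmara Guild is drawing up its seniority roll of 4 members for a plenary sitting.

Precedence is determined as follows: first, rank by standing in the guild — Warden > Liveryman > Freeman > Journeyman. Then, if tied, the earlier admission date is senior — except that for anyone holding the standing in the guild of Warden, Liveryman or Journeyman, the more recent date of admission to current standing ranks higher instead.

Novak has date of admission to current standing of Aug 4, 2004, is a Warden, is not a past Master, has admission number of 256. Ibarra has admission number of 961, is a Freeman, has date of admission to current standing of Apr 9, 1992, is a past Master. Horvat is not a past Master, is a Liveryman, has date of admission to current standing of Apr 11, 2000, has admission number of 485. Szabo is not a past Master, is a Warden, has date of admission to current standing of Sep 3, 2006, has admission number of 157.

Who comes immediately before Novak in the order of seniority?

By standing in the guild: Szabo and Novak (Warden); then Horvat (Liveryman); then Ibarra (Freeman).
Among Szabo and Novak, by date of admission to current standing (later first) (reversed rule for this group): Szabo (Sep 3, 2006) before Novak (Aug 4, 2004).
Order: Szabo, Novak, Horvat, Ibarra.

Szabo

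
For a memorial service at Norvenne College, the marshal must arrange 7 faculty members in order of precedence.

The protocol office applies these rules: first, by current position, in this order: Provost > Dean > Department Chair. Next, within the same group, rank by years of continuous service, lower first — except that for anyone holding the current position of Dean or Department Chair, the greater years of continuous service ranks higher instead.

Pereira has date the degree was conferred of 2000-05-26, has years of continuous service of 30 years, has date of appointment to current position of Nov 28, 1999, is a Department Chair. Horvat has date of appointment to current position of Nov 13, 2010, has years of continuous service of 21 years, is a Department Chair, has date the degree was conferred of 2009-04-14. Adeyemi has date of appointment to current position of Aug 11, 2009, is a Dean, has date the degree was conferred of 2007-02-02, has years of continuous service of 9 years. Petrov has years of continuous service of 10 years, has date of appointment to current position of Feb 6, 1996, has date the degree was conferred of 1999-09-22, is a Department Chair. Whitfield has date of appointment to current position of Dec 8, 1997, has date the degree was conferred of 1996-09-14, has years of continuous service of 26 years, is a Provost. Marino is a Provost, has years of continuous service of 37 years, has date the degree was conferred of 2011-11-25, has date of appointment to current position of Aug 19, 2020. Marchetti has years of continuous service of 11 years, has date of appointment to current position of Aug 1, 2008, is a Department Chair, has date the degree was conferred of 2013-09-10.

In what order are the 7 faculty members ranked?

By current position: Whitfield and Marino (Provost); then Adeyemi (Dean); then Pereira, Horvat, Marchetti and Petrov (Department Chair).
Among Whitfield and Marino, by years of continuous service (lower first): Whitfield (26 years) before Marino (37 years).
Among Pereira, Horvat, Marchetti and Petrov, by years of continuous service (higher first) (reversed rule for this group): Pereira (30 years) before Horvat (21 years) before Marchetti (11 years) before Petrov (10 years).
Full order: Whitfield, Marino, Adeyemi, Pereira, Horvat, Marchetti, Petrov.

Whitfield, Marino, Adeyemi, Pereira, Horvat, Marchetti, Petrov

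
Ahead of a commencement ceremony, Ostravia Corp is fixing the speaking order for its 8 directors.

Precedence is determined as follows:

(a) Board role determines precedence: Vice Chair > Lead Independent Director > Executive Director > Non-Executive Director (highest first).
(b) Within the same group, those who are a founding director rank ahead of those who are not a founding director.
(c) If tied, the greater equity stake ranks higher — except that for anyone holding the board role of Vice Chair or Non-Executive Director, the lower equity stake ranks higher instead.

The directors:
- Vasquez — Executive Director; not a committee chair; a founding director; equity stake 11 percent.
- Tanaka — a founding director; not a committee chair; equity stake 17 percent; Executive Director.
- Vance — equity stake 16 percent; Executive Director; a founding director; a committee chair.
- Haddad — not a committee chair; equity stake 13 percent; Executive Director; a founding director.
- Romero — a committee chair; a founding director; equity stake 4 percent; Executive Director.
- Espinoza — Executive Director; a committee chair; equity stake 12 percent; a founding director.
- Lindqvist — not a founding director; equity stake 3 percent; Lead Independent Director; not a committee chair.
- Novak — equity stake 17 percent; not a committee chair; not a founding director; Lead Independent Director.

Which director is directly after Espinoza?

Vasquez

By board role: Novak and Lindqvist (Lead Independent Director); then Tanaka, Vance, Haddad, Espinoza, Vasquez and Romero (Executive Director).
Novak and Lindqvist are each not a founding director, so the next rule applies.
Among Novak and Lindqvist, by equity stake (higher first): Novak (17 percent) before Lindqvist (3 percent).
Tanaka, Vance, Haddad, Espinoza, Vasquez and Romero are each a founding director, so the next rule applies.
Among Tanaka, Vance, Haddad, Espinoza, Vasquez and Romero, by equity stake (higher first): Tanaka (17 percent) before Vance (16 percent) before Haddad (13 percent) before Espinoza (12 percent) before Vasquez (11 percent) before Romero (4 percent).
Order: Novak, Lindqvist, Tanaka, Vance, Haddad, Espinoza, Vasquez, Romero.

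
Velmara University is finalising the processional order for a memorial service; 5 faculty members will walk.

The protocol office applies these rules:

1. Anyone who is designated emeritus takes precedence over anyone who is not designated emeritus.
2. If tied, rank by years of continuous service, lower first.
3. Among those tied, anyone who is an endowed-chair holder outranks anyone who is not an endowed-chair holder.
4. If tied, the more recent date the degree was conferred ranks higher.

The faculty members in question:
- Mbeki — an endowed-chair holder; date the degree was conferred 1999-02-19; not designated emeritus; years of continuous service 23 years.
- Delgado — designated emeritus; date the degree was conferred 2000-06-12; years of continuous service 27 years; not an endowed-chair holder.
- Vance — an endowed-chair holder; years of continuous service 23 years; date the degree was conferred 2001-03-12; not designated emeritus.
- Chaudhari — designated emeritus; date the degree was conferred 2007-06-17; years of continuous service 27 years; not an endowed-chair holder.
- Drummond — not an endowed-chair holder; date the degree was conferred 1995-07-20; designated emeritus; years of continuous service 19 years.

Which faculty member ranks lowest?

By the first rule: Drummond, Chaudhari and Delgado (each designated emeritus); then Vance and Mbeki (both not designated emeritus).
Among Drummond, Chaudhari and Delgado, by years of continuous service (lower first): Drummond (19 years) before Chaudhari and Delgado (27 years).
Chaudhari and Delgado are each not an endowed-chair holder, so the next rule applies.
Among Chaudhari and Delgado, by date the degree was conferred (later first): Chaudhari (2007-06-17) before Delgado (2000-06-12).
Vance and Mbeki both have years of continuous service 23 years, so the next rule applies.
Vance and Mbeki are each an endowed-chair holder, so the next rule applies.
Among Vance and Mbeki, by date the degree was conferred (later first): Vance (2001-03-12) before Mbeki (1999-02-19).
Order: Drummond, Chaudhari, Delgado, Vance, Mbeki.

Mbeki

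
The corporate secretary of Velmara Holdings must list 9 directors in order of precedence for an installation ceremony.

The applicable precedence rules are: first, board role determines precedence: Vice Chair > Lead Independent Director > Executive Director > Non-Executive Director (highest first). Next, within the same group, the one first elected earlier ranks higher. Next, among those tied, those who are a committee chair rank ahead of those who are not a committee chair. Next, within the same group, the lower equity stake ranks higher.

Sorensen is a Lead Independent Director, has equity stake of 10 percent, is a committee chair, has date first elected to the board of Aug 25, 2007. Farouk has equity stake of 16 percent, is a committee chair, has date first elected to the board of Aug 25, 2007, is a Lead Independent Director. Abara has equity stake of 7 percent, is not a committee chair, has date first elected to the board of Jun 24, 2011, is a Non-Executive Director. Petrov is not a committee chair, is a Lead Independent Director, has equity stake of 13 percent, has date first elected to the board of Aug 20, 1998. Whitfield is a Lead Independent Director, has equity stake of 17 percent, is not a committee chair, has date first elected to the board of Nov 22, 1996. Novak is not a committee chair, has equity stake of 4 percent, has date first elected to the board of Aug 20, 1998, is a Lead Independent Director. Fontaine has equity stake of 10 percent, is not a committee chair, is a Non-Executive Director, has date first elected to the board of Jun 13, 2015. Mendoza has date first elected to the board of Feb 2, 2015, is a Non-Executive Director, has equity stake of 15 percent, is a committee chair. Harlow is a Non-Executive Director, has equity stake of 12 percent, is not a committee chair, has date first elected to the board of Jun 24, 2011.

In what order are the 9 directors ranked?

By board role: Whitfield, Novak, Petrov, Sorensen and Farouk (Lead Independent Director); then Abara, Harlow, Mendoza and Fontaine (Non-Executive Director).
Among Whitfield, Novak, Petrov, Sorensen and Farouk, by date first elected to the board (earlier first): Whitfield (Nov 22, 1996) before Novak and Petrov (Aug 20, 1998) before Sorensen and Farouk (Aug 25, 2007).
Novak and Petrov are each not a committee chair, so the next rule applies.
Among Novak and Petrov, by equity stake (lower first): Novak (4 percent) before Petrov (13 percent).
Sorensen and Farouk are each a committee chair, so the next rule applies.
Among Sorensen and Farouk, by equity stake (lower first): Sorensen (10 percent) before Farouk (16 percent).
Among Abara, Harlow, Mendoza and Fontaine, by date first elected to the board (earlier first): Abara and Harlow (Jun 24, 2011) before Mendoza (Feb 2, 2015) before Fontaine (Jun 13, 2015).
Abara and Harlow are each not a committee chair, so the next rule applies.
Among Abara and Harlow, by equity stake (lower first): Abara (7 percent) before Harlow (12 percent).
Full order: Whitfield, Novak, Petrov, Sorensen, Farouk, Abara, Harlow, Mendoza, Fontaine.

Whitfield, Novak, Petrov, Sorensen, Farouk, Abara, Harlow, Mendoza, Fontaine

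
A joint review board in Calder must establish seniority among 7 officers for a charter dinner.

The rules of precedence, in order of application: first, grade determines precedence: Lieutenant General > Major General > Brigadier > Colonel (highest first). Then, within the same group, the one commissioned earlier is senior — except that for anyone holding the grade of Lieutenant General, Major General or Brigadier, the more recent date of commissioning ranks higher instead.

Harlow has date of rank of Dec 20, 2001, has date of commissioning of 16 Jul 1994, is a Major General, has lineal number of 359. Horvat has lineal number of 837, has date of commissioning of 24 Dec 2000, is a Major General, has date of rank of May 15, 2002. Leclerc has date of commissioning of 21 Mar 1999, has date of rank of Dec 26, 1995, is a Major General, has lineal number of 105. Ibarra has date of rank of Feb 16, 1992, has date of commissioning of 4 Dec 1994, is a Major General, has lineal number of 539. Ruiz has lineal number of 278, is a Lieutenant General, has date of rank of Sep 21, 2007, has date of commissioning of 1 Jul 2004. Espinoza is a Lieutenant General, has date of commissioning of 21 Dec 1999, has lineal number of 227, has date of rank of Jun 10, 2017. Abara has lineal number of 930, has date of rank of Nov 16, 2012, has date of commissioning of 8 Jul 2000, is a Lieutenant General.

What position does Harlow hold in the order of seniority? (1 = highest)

By grade: Ruiz, Abara and Espinoza (Lieutenant General); then Horvat, Leclerc, Ibarra and Harlow (Major General).
Among Ruiz, Abara and Espinoza, by date of commissioning (later first) (reversed rule for this group): Ruiz (1 Jul 2004) before Abara (8 Jul 2000) before Espinoza (21 Dec 1999).
Among Horvat, Leclerc, Ibarra and Harlow, by date of commissioning (later first) (reversed rule for this group): Horvat (24 Dec 2000) before Leclerc (21 Mar 1999) before Ibarra (4 Dec 1994) before Harlow (16 Jul 1994).
Order: Ruiz, Abara, Espinoza, Horvat, Leclerc, Ibarra, Harlow. So position 7.

7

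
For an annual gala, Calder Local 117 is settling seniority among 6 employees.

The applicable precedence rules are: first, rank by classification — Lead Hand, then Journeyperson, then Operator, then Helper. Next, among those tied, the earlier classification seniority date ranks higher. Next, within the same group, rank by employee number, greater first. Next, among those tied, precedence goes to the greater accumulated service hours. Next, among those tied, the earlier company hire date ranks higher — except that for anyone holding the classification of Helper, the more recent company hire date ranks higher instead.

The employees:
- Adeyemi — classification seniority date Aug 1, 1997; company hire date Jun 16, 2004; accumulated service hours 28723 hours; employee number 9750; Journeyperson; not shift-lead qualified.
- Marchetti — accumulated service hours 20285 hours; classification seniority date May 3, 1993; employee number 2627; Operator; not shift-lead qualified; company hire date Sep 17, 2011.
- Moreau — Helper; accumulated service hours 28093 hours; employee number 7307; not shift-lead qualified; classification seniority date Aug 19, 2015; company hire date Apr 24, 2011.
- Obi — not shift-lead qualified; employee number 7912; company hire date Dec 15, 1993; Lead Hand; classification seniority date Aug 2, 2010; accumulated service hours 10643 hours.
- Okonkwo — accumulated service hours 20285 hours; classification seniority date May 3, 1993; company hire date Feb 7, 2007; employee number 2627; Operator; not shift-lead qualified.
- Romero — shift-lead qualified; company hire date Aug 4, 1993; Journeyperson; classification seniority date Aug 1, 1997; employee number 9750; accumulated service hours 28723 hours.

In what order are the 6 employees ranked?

Obi, Romero, Adeyemi, Okonkwo, Marchetti, Moreau

By classification: Obi (Lead Hand); then Romero and Adeyemi (Journeyperson); then Okonkwo and Marchetti (Operator); then Moreau (Helper).
Romero and Adeyemi both have classification seniority date Aug 1, 1997, so the next rule applies.
Romero and Adeyemi both have employee number 9750, so the next rule applies.
Romero and Adeyemi both have accumulated service hours 28723 hours, so the next rule applies.
Among Romero and Adeyemi, by company hire date (earlier first): Romero (Aug 4, 1993) before Adeyemi (Jun 16, 2004).
Okonkwo and Marchetti both have classification seniority date May 3, 1993, so the next rule applies.
Okonkwo and Marchetti both have employee number 2627, so the next rule applies.
Okonkwo and Marchetti both have accumulated service hours 20285 hours, so the next rule applies.
Among Okonkwo and Marchetti, by company hire date (earlier first): Okonkwo (Feb 7, 2007) before Marchetti (Sep 17, 2011).
Full order: Obi, Romero, Adeyemi, Okonkwo, Marchetti, Moreau.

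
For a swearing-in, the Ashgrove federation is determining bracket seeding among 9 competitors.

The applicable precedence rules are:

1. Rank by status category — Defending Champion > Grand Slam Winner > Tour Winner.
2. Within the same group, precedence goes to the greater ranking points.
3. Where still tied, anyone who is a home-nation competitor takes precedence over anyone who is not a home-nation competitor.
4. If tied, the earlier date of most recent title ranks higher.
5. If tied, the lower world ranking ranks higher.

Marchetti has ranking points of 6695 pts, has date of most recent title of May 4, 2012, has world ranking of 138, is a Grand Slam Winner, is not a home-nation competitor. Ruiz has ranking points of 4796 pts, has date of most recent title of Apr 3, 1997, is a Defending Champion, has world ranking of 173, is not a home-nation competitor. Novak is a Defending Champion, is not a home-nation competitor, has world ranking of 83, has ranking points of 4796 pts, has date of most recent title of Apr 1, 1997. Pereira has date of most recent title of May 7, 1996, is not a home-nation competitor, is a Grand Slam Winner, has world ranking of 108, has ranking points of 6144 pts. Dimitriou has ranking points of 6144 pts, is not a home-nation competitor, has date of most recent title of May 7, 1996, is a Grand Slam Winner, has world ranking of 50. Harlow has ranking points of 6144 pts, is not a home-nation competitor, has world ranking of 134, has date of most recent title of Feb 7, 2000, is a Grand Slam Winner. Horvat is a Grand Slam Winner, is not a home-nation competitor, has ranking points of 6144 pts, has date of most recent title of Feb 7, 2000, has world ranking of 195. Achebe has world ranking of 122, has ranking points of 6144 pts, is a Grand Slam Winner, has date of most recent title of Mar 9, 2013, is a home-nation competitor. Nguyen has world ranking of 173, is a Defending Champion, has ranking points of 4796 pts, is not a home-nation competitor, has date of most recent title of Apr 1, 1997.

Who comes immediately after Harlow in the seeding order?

By status category: Novak, Nguyen and Ruiz (Defending Champion); then Marchetti, Achebe, Dimitriou, Pereira, Harlow and Horvat (Grand Slam Winner).
Novak, Nguyen and Ruiz all have ranking points 4796 pts, so the next rule applies.
Novak, Nguyen and Ruiz are each not a home-nation competitor, so the next rule applies.
Among Novak, Nguyen and Ruiz, by date of most recent title (earlier first): Novak and Nguyen (Apr 1, 1997) before Ruiz (Apr 3, 1997).
Among Novak and Nguyen, by world ranking (lower first): Novak (83) before Nguyen (173).
Among Marchetti, Achebe, Dimitriou, Pereira, Harlow and Horvat, by ranking points (higher first): Marchetti (6695 pts) before Achebe, Dimitriou, Pereira, Harlow and Horvat (6144 pts).
Among Achebe, Dimitriou, Pereira, Harlow and Horvat, a home-nation competitor before not a home-nation competitor: Achebe (a home-nation competitor) before Dimitriou, Pereira, Harlow and Horvat (not a home-nation competitor).
Among Dimitriou, Pereira, Harlow and Horvat, by date of most recent title (earlier first): Dimitriou and Pereira (May 7, 1996) before Harlow and Horvat (Feb 7, 2000).
Among Dimitriou and Pereira, by world ranking (lower first): Dimitriou (50) before Pereira (108).
Among Harlow and Horvat, by world ranking (lower first): Harlow (134) before Horvat (195).
Order: Novak, Nguyen, Ruiz, Marchetti, Achebe, Dimitriou, Pereira, Harlow, Horvat.

Horvat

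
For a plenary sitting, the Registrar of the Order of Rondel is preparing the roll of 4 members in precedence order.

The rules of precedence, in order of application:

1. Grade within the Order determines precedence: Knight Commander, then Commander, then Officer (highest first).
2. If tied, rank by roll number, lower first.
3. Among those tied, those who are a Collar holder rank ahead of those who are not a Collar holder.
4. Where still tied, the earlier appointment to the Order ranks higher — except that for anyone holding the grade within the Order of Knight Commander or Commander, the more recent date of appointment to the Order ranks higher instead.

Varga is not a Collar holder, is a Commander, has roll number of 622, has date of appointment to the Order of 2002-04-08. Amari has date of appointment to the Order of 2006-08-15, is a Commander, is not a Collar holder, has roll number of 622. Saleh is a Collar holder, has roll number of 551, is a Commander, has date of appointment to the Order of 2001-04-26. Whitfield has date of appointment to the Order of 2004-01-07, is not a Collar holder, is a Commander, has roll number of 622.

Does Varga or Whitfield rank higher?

By grade within the Order: Saleh, Amari, Whitfield and Varga (Commander).
Among Saleh, Amari, Whitfield and Varga, by roll number (lower first): Saleh (551) before Amari, Whitfield and Varga (622).
Amari, Whitfield and Varga are each not a Collar holder, so the next rule applies.
Among Amari, Whitfield and Varga, by date of appointment to the Order (later first) (reversed rule for this group): Amari (2006-08-15) before Whitfield (2004-01-07) before Varga (2002-04-08).
So Whitfield takes precedence.

Whitfield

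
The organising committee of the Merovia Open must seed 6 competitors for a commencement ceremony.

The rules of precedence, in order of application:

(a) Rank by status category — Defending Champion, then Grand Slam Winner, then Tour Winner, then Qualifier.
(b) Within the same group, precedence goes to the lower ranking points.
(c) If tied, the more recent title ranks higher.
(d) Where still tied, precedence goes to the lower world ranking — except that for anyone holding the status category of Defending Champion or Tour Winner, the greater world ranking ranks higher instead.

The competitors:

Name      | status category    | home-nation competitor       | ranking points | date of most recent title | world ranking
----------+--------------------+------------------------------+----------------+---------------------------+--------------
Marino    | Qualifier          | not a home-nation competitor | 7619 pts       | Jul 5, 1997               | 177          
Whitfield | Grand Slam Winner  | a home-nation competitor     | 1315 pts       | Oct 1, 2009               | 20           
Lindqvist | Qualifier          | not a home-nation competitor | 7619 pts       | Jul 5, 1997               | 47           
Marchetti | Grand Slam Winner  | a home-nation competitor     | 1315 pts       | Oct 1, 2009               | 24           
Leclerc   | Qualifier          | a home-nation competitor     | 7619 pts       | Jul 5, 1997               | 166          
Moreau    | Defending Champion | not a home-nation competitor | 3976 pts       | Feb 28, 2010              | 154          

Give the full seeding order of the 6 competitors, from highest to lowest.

Moreau, Whitfield, Marchetti, Lindqvist, Leclerc, Marino

By status category: Moreau (Defending Champion); then Whitfield and Marchetti (Grand Slam Winner); then Lindqvist, Leclerc and Marino (Qualifier).
Whitfield and Marchetti both have ranking points 1315 pts, so the next rule applies.
Whitfield and Marchetti both have date of most recent title Oct 1, 2009, so the next rule applies.
Among Whitfield and Marchetti, by world ranking (lower first): Whitfield (20) before Marchetti (24).
Lindqvist, Leclerc and Marino all have ranking points 7619 pts, so the next rule applies.
Lindqvist, Leclerc and Marino all have date of most recent title Jul 5, 1997, so the next rule applies.
Among Lindqvist, Leclerc and Marino, by world ranking (lower first): Lindqvist (47) before Leclerc (166) before Marino (177).
Full order: Moreau, Whitfield, Marchetti, Lindqvist, Leclerc, Marino.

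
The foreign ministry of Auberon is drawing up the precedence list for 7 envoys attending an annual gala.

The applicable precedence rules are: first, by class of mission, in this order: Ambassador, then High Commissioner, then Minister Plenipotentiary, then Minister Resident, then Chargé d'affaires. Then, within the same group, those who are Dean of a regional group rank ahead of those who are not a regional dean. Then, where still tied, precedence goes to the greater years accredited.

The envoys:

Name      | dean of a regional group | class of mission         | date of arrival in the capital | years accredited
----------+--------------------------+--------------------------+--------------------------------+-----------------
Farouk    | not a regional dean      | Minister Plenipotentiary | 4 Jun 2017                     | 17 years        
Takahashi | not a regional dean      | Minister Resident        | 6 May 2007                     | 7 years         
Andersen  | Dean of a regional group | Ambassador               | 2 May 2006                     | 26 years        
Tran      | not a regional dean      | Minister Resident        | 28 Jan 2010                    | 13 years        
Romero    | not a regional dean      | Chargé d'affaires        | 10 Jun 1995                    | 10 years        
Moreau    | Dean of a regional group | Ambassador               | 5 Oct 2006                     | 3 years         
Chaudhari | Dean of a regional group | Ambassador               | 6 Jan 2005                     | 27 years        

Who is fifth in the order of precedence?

Tran

By class of mission: Chaudhari, Andersen and Moreau (Ambassador); then Farouk (Minister Plenipotentiary); then Tran and Takahashi (Minister Resident); then Romero (Chargé d'affaires).
Chaudhari, Andersen and Moreau are each Dean of a regional group, so the next rule applies.
Among Chaudhari, Andersen and Moreau, by years accredited (higher first): Chaudhari (27 years) before Andersen (26 years) before Moreau (3 years).
Tran and Takahashi are each not a regional dean, so the next rule applies.
Among Tran and Takahashi, by years accredited (higher first): Tran (13 years) before Takahashi (7 years).
Order: Chaudhari, Andersen, Moreau, Farouk, Tran, Takahashi, Romero.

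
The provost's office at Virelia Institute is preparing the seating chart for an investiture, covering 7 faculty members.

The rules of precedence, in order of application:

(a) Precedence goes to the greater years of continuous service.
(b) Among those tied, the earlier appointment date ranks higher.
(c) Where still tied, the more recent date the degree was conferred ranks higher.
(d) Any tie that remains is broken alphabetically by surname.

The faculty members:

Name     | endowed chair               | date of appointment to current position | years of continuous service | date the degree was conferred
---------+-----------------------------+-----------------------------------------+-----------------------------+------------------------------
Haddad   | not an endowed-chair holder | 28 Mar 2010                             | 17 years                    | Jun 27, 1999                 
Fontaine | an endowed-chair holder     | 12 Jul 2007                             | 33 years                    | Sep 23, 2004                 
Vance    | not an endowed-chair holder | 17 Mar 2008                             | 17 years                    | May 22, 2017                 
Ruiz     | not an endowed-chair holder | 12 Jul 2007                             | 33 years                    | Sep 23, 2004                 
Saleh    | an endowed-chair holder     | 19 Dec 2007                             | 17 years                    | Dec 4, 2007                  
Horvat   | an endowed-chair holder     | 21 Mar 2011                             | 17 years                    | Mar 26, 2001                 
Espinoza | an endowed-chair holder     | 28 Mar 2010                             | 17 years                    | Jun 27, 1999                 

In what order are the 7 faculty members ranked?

Fontaine, Ruiz, Saleh, Vance, Espinoza, Haddad, Horvat

By years of continuous service (higher first): Fontaine and Ruiz (both 33 years); then Saleh, Vance, Espinoza, Haddad and Horvat (each 17 years).
Fontaine and Ruiz both have date of appointment to current position 12 Jul 2007, so the next rule applies.
Fontaine and Ruiz both have date the degree was conferred Sep 23, 2004, so the next rule applies.
Among Fontaine and Ruiz, alphabetically by surname: Fontaine before Ruiz.
Among Saleh, Vance, Espinoza, Haddad and Horvat, by date of appointment to current position (earlier first): Saleh (19 Dec 2007) before Vance (17 Mar 2008) before Espinoza and Haddad (28 Mar 2010) before Horvat (21 Mar 2011).
Espinoza and Haddad both have date the degree was conferred Jun 27, 1999, so the next rule applies.
Among Espinoza and Haddad, alphabetically by surname: Espinoza before Haddad.
Full order: Fontaine, Ruiz, Saleh, Vance, Espinoza, Haddad, Horvat.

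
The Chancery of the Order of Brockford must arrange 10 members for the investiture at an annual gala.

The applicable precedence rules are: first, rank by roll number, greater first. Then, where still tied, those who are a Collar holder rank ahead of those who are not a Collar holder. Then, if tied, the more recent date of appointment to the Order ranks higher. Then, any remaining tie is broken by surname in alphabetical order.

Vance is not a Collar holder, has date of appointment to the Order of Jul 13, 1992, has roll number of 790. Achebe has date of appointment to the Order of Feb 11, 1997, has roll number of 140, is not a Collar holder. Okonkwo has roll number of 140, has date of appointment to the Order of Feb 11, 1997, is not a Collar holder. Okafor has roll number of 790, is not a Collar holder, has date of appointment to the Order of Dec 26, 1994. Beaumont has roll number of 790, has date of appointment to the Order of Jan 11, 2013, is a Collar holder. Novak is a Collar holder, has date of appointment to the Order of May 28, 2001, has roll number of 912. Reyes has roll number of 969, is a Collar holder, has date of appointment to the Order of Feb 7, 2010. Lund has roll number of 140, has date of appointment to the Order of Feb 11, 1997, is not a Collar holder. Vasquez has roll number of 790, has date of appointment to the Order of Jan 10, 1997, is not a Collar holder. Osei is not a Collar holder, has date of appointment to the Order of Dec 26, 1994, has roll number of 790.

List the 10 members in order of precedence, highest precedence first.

By roll number (higher first): Reyes (969); then Novak (912); then Beaumont, Vasquez, Okafor, Osei and Vance (each 790); then Achebe, Lund and Okonkwo (each 140).
Among Beaumont, Vasquez, Okafor, Osei and Vance, a Collar holder before not a Collar holder: Beaumont (a Collar holder) before Vasquez, Okafor, Osei and Vance (not a Collar holder).
Among Vasquez, Okafor, Osei and Vance, by date of appointment to the Order (later first): Vasquez (Jan 10, 1997) before Okafor and Osei (Dec 26, 1994) before Vance (Jul 13, 1992).
Among Okafor and Osei, alphabetically by surname: Okafor before Osei.
Achebe, Lund and Okonkwo are each not a Collar holder, so the next rule applies.
Achebe, Lund and Okonkwo all have date of appointment to the Order Feb 11, 1997, so the next rule applies.
Among Achebe, Lund and Okonkwo, alphabetically by surname: Achebe before Lund before Okonkwo.
Full order: Reyes, Novak, Beaumont, Vasquez, Okafor, Osei, Vance, Achebe, Lund, Okonkwo.

Reyes, Novak, Beaumont, Vasquez, Okafor, Osei, Vance, Achebe, Lund, Okonkwo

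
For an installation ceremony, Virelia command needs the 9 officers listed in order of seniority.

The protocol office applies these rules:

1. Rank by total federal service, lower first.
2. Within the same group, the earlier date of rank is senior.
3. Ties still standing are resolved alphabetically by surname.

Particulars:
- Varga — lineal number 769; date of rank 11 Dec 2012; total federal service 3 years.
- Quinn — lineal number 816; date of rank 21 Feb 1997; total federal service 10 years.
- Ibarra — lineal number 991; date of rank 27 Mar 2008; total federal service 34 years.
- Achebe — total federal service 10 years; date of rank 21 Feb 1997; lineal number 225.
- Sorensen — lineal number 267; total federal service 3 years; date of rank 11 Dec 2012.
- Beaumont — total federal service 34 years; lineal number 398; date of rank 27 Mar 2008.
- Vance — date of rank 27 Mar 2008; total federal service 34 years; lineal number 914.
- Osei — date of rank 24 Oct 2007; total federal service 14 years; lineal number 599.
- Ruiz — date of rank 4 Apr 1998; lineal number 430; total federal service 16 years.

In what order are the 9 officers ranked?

By total federal service (lower first): Sorensen and Varga (both 3 years); then Achebe and Quinn (both 10 years); then Osei (14 years); then Ruiz (16 years); then Beaumont, Ibarra and Vance (each 34 years).
Sorensen and Varga both have date of rank 11 Dec 2012, so the next rule applies.
Among Sorensen and Varga, alphabetically by surname: Sorensen before Varga.
Achebe and Quinn both have date of rank 21 Feb 1997, so the next rule applies.
Among Achebe and Quinn, alphabetically by surname: Achebe before Quinn.
Beaumont, Ibarra and Vance all have date of rank 27 Mar 2008, so the next rule applies.
Among Beaumont, Ibarra and Vance, alphabetically by surname: Beaumont before Ibarra before Vance.
Full order: Sorensen, Varga, Achebe, Quinn, Osei, Ruiz, Beaumont, Ibarra, Vance.

Sorensen, Varga, Achebe, Quinn, Osei, Ruiz, Beaumont, Ibarra, Vance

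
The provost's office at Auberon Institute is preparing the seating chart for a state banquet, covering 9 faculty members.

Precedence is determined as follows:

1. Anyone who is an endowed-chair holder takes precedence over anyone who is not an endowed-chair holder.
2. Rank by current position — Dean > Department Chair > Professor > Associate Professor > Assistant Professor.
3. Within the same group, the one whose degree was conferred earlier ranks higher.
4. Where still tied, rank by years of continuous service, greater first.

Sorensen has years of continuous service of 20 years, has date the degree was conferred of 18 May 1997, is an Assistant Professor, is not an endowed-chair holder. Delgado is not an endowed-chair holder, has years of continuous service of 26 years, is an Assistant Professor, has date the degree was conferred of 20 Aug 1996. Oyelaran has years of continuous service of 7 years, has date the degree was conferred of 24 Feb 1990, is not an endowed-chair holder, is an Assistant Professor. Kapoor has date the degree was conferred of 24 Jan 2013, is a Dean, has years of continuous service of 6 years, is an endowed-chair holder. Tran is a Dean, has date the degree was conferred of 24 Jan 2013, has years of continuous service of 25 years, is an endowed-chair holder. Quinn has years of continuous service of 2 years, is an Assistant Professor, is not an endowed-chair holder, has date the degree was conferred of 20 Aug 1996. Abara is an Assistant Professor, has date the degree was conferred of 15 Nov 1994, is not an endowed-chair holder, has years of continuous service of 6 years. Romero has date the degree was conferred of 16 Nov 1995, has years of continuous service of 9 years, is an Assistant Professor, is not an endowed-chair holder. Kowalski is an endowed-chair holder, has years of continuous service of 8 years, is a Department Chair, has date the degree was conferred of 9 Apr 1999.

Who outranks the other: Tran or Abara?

Tran

By the first rule: Tran, Kapoor and Kowalski (each an endowed-chair holder); then Oyelaran, Abara, Romero, Delgado, Quinn and Sorensen (each not an endowed-chair holder).
Among Tran, Kapoor and Kowalski, by current position: Tran and Kapoor (Dean) before Kowalski (Department Chair).
Tran and Kapoor both have date the degree was conferred 24 Jan 2013, so the next rule applies.
Among Tran and Kapoor, by years of continuous service (higher first): Tran (25 years) before Kapoor (6 years).
Oyelaran, Abara, Romero, Delgado, Quinn and Sorensen are each Assistant Professor, so the next rule applies.
Among Oyelaran, Abara, Romero, Delgado, Quinn and Sorensen, by date the degree was conferred (earlier first): Oyelaran (24 Feb 1990) before Abara (15 Nov 1994) before Romero (16 Nov 1995) before Delgado and Quinn (20 Aug 1996) before Sorensen (18 May 1997).
Among Delgado and Quinn, by years of continuous service (higher first): Delgado (26 years) before Quinn (2 years).
So Tran takes precedence.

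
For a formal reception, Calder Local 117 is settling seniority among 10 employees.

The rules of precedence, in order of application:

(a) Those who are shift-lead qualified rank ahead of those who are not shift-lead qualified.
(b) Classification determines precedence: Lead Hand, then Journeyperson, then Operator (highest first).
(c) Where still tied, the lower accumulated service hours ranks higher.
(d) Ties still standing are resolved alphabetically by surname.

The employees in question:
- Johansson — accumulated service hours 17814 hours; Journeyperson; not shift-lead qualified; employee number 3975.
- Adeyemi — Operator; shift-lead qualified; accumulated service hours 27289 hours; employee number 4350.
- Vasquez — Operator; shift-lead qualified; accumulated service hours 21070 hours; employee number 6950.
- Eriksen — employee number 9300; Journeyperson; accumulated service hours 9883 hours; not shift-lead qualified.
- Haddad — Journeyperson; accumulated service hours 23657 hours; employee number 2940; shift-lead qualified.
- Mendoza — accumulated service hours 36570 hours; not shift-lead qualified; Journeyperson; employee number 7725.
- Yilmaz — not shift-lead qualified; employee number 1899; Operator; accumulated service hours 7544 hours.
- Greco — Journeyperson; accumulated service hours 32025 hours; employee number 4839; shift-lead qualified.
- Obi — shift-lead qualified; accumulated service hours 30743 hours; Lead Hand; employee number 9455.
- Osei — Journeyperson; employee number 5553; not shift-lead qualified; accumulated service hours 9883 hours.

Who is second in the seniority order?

Haddad

By the first rule: Obi, Haddad, Greco, Vasquez and Adeyemi (each shift-lead qualified); then Eriksen, Osei, Johansson, Mendoza and Yilmaz (each not shift-lead qualified).
Among Obi, Haddad, Greco, Vasquez and Adeyemi, by classification: Obi (Lead Hand) before Haddad and Greco (Journeyperson) before Vasquez and Adeyemi (Operator).
Among Haddad and Greco, by accumulated service hours (lower first): Haddad (23657 hours) before Greco (32025 hours).
Among Vasquez and Adeyemi, by accumulated service hours (lower first): Vasquez (21070 hours) before Adeyemi (27289 hours).
Among Eriksen, Osei, Johansson, Mendoza and Yilmaz, by classification: Eriksen, Osei, Johansson and Mendoza (Journeyperson) before Yilmaz (Operator).
Among Eriksen, Osei, Johansson and Mendoza, by accumulated service hours (lower first): Eriksen and Osei (9883 hours) before Johansson (17814 hours) before Mendoza (36570 hours).
Among Eriksen and Osei, alphabetically by surname: Eriksen before Osei.
Order: Obi, Haddad, Greco, Vasquez, Adeyemi, Eriksen, Osei, Johansson, Mendoza, Yilmaz.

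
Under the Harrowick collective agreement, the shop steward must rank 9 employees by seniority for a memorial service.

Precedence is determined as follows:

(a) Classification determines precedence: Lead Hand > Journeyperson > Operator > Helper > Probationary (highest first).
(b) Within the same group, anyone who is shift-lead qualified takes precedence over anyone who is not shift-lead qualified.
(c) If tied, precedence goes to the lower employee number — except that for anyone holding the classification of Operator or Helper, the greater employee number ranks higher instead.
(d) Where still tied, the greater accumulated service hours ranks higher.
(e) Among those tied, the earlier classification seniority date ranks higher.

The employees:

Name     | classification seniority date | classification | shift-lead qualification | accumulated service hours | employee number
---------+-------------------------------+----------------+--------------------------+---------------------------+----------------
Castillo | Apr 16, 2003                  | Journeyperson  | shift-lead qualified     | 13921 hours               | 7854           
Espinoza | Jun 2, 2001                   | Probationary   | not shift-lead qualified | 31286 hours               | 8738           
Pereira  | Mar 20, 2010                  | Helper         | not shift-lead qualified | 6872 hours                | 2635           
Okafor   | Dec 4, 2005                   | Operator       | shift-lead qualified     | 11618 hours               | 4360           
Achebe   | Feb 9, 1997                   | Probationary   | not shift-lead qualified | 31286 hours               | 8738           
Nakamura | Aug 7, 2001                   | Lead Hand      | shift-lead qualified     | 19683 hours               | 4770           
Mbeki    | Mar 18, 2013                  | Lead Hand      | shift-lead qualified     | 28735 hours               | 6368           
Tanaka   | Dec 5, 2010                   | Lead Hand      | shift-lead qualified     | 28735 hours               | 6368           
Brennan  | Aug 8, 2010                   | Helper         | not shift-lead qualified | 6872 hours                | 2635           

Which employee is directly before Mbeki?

By classification: Nakamura, Tanaka and Mbeki (Lead Hand); then Castillo (Journeyperson); then Okafor (Operator); then Pereira and Brennan (Helper); then Achebe and Espinoza (Probationary).
Nakamura, Tanaka and Mbeki are each shift-lead qualified, so the next rule applies.
Among Nakamura, Tanaka and Mbeki, by employee number (lower first): Nakamura (4770) before Tanaka and Mbeki (6368).
Tanaka and Mbeki both have accumulated service hours 28735 hours, so the next rule applies.
Among Tanaka and Mbeki, by classification seniority date (earlier first): Tanaka (Dec 5, 2010) before Mbeki (Mar 18, 2013).
Pereira and Brennan are each not shift-lead qualified, so the next rule applies.
Pereira and Brennan both have employee number 2635, so the next rule applies.
Pereira and Brennan both have accumulated service hours 6872 hours, so the next rule applies.
Among Pereira and Brennan, by classification seniority date (earlier first): Pereira (Mar 20, 2010) before Brennan (Aug 8, 2010).
Achebe and Espinoza are each not shift-lead qualified, so the next rule applies.
Achebe and Espinoza both have employee number 8738, so the next rule applies.
Achebe and Espinoza both have accumulated service hours 31286 hours, so the next rule applies.
Among Achebe and Espinoza, by classification seniority date (earlier first): Achebe (Feb 9, 1997) before Espinoza (Jun 2, 2001).
Order: Nakamura, Tanaka, Mbeki, Castillo, Okafor, Pereira, Brennan, Achebe, Espinoza.

Tanaka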